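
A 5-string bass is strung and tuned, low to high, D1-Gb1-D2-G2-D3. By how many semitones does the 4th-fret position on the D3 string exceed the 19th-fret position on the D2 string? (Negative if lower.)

-3 semitones

D3 at fret 4 → Gb3 (MIDI 54); D2 at fret 19 → A3 (MIDI 57).
54 − 57 = -3, so the two pitches are 3 semitones apart.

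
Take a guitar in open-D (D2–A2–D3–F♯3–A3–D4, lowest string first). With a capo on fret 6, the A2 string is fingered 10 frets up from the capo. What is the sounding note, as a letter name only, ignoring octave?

The capo raises the open A2 by 6 semitones to D♯3; fretting 10 more gives A2 + 6 + 10 = A2 + 16 semitones, landing on C♯.

C♯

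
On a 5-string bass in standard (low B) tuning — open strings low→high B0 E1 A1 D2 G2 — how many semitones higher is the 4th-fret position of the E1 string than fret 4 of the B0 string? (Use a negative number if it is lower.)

5 semitones

E1 at fret 4 → G#1 (MIDI 32); B0 at fret 4 → D#1 (MIDI 27).
32 − 27 = 5, so the two pitches are 5 semitones apart.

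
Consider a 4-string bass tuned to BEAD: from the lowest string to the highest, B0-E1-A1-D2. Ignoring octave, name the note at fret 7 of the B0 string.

F#

The open B0 string plus 7 semitones: B–C–C#–D–D#–E–F–F#.
(Equivalently spelled Gb.)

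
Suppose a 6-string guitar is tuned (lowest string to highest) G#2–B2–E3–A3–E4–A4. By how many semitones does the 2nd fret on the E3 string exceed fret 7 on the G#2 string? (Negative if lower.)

E3 at fret 2 → F#3 (MIDI 54); G#2 at fret 7 → D#3 (MIDI 51).
54 − 51 = 3, so the two pitches are 3 semitones apart.

3 semitones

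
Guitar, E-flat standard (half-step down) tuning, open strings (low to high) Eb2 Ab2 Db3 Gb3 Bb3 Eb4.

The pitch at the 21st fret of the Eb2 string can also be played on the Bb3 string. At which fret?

Fret 21 on Eb2 is MIDI 39 + 21 = 60 (C4). On the Bb3 string (open MIDI 58), that pitch is 60 − 58 = fret 2.

2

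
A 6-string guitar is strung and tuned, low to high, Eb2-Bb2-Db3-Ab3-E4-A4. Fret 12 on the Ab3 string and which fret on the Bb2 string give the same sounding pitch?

Fret 12 on Ab3 is MIDI 56 + 12 = 68 (Ab4). On the Bb2 string (open MIDI 46), that pitch is 68 − 46 = fret 22.

22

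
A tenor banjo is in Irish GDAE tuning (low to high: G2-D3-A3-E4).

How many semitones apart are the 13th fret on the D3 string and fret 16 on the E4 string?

17 semitones

D3 at fret 13 → D#4 (MIDI 63); E4 at fret 16 → G#5 (MIDI 80).
63 − 80 = -17, so the two pitches are 17 semitones apart, with G#5 the higher.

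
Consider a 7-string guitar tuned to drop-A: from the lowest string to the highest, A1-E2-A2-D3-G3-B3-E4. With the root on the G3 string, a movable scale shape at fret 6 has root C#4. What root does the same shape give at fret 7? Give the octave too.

Moving from fret 6 to fret 7 shifts the root by 1 semitone.
C#4 up 1 semitone is D4.

D4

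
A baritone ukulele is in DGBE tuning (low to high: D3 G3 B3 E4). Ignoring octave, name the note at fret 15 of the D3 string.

D3 is MIDI 50. Adding 15 gives 65; 65 mod 12 = 5, i.e. F.

F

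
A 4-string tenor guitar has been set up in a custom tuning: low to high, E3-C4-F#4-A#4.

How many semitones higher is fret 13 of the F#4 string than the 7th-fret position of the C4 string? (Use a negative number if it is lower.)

12 semitones

F#4 at fret 13 → G5 (MIDI 79); C4 at fret 7 → G4 (MIDI 67).
79 − 67 = 12, so the two pitches are 12 semitones apart.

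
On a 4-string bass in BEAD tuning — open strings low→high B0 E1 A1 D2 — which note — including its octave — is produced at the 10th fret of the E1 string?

D2

E1 is MIDI 28. Adding 10 gives 38, which is D2.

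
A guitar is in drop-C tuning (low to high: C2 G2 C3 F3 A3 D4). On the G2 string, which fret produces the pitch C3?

5

C3 is 5 semitones above the open G2 (G–G#–A–A#–B–C), so it sits at fret 5.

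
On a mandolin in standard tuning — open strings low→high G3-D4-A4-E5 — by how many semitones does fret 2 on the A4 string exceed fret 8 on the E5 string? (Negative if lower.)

A4 at fret 2 → B4 (MIDI 71); E5 at fret 8 → C6 (MIDI 84).
71 − 84 = -13, so the two pitches are 13 semitones apart.

-13 semitones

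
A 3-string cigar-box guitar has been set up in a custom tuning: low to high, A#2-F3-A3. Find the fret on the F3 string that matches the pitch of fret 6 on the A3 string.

Fret 6 on A3 is MIDI 57 + 6 = 63 (D#4). On the F3 string (open MIDI 53), that pitch is 63 − 53 = fret 10.

10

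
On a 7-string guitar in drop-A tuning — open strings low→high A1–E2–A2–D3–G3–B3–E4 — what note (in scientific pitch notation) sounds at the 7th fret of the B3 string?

B3 is MIDI 59. Adding 7 gives 66, which is F#4.
(Equivalently spelled Gb4.)

F#4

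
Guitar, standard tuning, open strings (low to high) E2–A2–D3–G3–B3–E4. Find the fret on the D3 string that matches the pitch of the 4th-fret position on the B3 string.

Fret 4 on B3 is MIDI 59 + 4 = 63 (D#4). On the D3 string (open MIDI 50), that pitch is 63 − 50 = fret 13.

13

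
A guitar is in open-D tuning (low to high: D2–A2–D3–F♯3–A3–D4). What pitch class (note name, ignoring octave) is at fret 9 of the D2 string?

The open D2 string plus 9 semitones: D–D#–E–F–F#–G–G#–A–A#–B.

B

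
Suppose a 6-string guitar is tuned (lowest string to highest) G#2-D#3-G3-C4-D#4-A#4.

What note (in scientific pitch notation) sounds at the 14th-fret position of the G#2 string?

Each fret is one semitone, so G#2 + 14 = A#3.
(Equivalently spelled Bb3.)

A#3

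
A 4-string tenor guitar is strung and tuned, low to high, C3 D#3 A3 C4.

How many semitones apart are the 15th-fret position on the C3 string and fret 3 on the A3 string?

C3 at fret 15 → D#4 (MIDI 63); A3 at fret 3 → C4 (MIDI 60).
63 − 60 = 3, so the two pitches are 3 semitones apart, with D#4 the higher.

3 semitones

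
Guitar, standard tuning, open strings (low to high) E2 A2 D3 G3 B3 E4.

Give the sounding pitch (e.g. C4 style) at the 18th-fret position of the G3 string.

Each fret is one semitone, so G3 + 18 = C#5.
(Equivalently spelled Db5.)

C#5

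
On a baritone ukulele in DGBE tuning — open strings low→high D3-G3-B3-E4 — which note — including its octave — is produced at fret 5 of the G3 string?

G3 is MIDI 55. Adding 5 gives 60, which is C4.

C4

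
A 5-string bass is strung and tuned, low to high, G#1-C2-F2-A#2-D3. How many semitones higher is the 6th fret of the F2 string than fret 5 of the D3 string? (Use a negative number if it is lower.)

F2 at fret 6 → B2 (MIDI 47); D3 at fret 5 → G3 (MIDI 55).
47 − 55 = -8, so the two pitches are 8 semitones apart.

-8 semitones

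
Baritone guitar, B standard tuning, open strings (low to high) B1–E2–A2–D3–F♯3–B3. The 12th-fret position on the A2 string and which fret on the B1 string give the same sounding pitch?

22

A2 at fret 12 is A2 + 12 semitones = A3.
The open B1 string is 10 semitones below the open A2, so the same pitch on the B1 string lies at fret 12 + 10 = 22.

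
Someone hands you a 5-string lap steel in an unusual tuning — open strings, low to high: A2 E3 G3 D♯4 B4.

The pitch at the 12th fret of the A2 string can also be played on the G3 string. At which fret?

A2 at fret 12 is A2 + 12 semitones = A3.
The open G3 string is 10 semitones above the open A2, so the same pitch on the G3 string lies at fret 12 − 10 = 2.

2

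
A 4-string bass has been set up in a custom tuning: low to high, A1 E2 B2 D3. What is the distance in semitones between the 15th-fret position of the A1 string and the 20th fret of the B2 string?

A1 at fret 15 → C3 (MIDI 48); B2 at fret 20 → G4 (MIDI 67).
48 − 67 = -19, so the two pitches are 19 semitones apart, with G4 the higher.

19 semitones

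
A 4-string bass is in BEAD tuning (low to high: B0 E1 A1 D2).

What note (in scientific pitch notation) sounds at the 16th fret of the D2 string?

F#3

Each fret is one semitone, so D2 + 16 = F#3.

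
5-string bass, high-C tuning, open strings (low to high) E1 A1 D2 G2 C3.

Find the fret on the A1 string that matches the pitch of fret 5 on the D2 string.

10

Fret 5 on D2 is MIDI 38 + 5 = 43 (G2). On the A1 string (open MIDI 33), that pitch is 43 − 33 = fret 10.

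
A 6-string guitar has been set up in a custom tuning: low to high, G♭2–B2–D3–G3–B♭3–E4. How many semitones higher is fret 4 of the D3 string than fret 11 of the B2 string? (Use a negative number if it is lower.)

-4 semitones

D3 at fret 4 → G♭3 (MIDI 54); B2 at fret 11 → B♭3 (MIDI 58).
54 − 58 = -4, so the two pitches are 4 semitones apart.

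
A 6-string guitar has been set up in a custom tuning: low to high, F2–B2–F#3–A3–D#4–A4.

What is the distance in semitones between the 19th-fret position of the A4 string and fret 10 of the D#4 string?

A4 at fret 19 → E6 (MIDI 88); D#4 at fret 10 → C#5 (MIDI 73).
88 − 73 = 15, so the two pitches are 15 semitones apart, with E6 the higher.

15 semitones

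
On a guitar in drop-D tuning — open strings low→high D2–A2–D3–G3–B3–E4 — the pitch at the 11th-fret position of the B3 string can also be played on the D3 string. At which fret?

Fret 11 on B3 is MIDI 59 + 11 = 70 (A#4). On the D3 string (open MIDI 50), that pitch is 70 − 50 = fret 20.

20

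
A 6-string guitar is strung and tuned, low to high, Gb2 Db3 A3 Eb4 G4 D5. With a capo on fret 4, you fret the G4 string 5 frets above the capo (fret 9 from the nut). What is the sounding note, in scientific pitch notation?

The capo raises the open G4 by 4 semitones to B4; fretting 5 more gives G4 + 4 + 5 = G4 + 9 semitones = E5.

E5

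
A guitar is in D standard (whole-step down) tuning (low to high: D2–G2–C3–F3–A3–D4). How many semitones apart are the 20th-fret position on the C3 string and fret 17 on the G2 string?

8 semitones

C3 at fret 20 → G♯4 (MIDI 68); G2 at fret 17 → C4 (MIDI 60).
68 − 60 = 8, so the two pitches are 8 semitones apart, with G♯4 the higher.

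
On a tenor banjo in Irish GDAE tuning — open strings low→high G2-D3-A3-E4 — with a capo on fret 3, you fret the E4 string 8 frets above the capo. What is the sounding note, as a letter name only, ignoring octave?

The capo raises the open E4 by 3 semitones to G4; fretting 8 more gives E4 + 3 + 8 = E4 + 11 semitones, landing on D♯.

D♯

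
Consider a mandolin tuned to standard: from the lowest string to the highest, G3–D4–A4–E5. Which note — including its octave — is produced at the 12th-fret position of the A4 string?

A5

The open A4 string plus 12 semitones: A–A#–B–C–…–G–G#–A.
The walk passes from B into C once, so the octave number goes from 4 to 5.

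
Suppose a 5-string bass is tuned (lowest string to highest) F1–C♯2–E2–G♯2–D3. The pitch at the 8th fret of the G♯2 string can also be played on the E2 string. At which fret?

12

Fret 8 on G♯2 is MIDI 44 + 8 = 52 (E3). On the E2 string (open MIDI 40), that pitch is 52 − 40 = fret 12.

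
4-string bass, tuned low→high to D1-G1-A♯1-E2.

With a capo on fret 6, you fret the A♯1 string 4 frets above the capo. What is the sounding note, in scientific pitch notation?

The capo raises the open A♯1 by 6 semitones to E2; fretting 4 more gives A♯1 + 6 + 4 = A♯1 + 10 semitones = G♯2.

G♯2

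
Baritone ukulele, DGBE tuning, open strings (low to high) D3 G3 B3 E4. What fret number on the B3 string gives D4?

D4 is 3 semitones above the open B3 (B–C–C#–D), so it sits at fret 3.

3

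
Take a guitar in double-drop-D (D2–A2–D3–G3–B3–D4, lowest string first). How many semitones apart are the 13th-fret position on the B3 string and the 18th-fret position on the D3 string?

4 semitones

B3 at fret 13 → C5 (MIDI 72); D3 at fret 18 → G♯4 (MIDI 68).
72 − 68 = 4, so the two pitches are 4 semitones apart, with C5 the higher.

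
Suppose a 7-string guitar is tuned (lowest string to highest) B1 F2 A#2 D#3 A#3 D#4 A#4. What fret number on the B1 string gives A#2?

A#2 is 11 semitones above the open B1 (B–C–C#–D–…–G#–A–A#), so it sits at fret 11.

11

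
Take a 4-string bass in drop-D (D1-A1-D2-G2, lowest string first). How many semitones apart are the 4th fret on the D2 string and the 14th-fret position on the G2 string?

D2 at fret 4 → F#2 (MIDI 42); G2 at fret 14 → A3 (MIDI 57).
42 − 57 = -15, so the two pitches are 15 semitones apart, with A3 the higher.

15 semitones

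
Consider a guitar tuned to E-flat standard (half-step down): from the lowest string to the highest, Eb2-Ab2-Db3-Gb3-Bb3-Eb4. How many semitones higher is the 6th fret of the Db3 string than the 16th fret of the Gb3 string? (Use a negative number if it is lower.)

Db3 at fret 6 → G3 (MIDI 55); Gb3 at fret 16 → Bb4 (MIDI 70).
55 − 70 = -15, so the two pitches are 15 semitones apart.

-15 semitones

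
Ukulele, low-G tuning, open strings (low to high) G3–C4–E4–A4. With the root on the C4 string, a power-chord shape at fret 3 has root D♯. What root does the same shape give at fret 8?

Moving from fret 3 to fret 8 shifts the root by 5 semitones.
D♯ up 5 semitones is G♯.

G♯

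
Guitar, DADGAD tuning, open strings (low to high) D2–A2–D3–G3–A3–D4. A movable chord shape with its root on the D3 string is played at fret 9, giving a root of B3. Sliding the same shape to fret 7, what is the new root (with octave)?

A3

Moving from fret 9 to fret 7 shifts the root by -2 semitones.
B3 down 2 semitones is A3.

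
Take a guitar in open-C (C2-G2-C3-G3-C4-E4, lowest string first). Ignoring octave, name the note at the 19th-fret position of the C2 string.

G

C2 is MIDI 36. Adding 19 gives 55; 55 mod 12 = 7, i.e. G.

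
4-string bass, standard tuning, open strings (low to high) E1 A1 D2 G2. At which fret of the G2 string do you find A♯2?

A♯2 is 3 semitones above the open G2 (G–G#–A–A#), so it sits at fret 3.

3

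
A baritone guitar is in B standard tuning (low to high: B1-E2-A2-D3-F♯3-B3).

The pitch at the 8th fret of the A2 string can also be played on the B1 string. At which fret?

Fret 8 on A2 is MIDI 45 + 8 = 53 (F3). On the B1 string (open MIDI 35), that pitch is 53 − 35 = fret 18.

18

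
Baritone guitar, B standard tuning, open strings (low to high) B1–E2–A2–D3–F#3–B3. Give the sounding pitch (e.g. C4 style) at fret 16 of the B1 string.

B1 is MIDI 35. Adding 16 gives 51, which is D#3.
(Equivalently spelled Eb3.)

D#3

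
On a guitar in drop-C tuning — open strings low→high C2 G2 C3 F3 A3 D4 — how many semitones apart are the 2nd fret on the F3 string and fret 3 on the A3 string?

5 semitones

F3 at fret 2 → G3 (MIDI 55); A3 at fret 3 → C4 (MIDI 60).
55 − 60 = -5, so the two pitches are 5 semitones apart, with C4 the higher.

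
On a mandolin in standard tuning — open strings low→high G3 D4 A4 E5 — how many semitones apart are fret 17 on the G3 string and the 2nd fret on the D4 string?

8 semitones

G3 at fret 17 → C5 (MIDI 72); D4 at fret 2 → E4 (MIDI 64).
72 − 64 = 8, so the two pitches are 8 semitones apart, with C5 the higher.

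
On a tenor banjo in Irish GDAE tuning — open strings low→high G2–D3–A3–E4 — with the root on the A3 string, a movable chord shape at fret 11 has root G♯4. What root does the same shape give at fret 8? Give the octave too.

F4

Moving from fret 11 to fret 8 shifts the root by -3 semitones.
G♯4 down 3 semitones is F4.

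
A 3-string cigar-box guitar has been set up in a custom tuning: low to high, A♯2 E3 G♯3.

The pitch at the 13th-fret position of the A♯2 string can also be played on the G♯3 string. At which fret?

A♯2 at fret 13 is A♯2 + 13 semitones = B3.
The open G♯3 string is 10 semitones above the open A♯2, so the same pitch on the G♯3 string lies at fret 13 − 10 = 3.

3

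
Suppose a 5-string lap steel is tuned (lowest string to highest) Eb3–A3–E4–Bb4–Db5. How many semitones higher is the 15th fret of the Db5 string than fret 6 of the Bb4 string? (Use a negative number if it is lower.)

Db5 at fret 15 → E6 (MIDI 88); Bb4 at fret 6 → E5 (MIDI 76).
88 − 76 = 12, so the two pitches are 12 semitones apart.

12 semitones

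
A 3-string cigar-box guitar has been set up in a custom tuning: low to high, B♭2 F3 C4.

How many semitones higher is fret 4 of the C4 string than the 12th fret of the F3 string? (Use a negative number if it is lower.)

-1 semitone

C4 at fret 4 → E4 (MIDI 64); F3 at fret 12 → F4 (MIDI 65).
64 − 65 = -1, so the two pitches are 1 semitone apart.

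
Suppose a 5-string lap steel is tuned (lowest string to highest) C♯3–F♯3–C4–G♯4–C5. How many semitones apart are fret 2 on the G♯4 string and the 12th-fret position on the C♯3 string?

9 semitones

G♯4 at fret 2 → A♯4 (MIDI 70); C♯3 at fret 12 → C♯4 (MIDI 61).
70 − 61 = 9, so the two pitches are 9 semitones apart, with A♯4 the higher.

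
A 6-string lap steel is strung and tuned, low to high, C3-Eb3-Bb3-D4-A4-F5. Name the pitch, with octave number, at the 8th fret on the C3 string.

C3 is MIDI 48. Adding 8 gives 56, which is Ab3.

Ab3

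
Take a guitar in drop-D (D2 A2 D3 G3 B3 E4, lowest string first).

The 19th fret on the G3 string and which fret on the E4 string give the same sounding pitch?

10

Fret 19 on G3 is MIDI 55 + 19 = 74 (D5). On the E4 string (open MIDI 64), that pitch is 74 − 64 = fret 10.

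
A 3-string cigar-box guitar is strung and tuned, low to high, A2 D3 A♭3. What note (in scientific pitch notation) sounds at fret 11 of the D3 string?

D3 is MIDI 50. Adding 11 gives 61, which is D♭4.

D♭4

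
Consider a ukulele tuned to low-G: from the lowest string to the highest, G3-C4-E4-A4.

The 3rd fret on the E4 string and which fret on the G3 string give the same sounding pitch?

12

Fret 3 on E4 is MIDI 64 + 3 = 67 (G4). On the G3 string (open MIDI 55), that pitch is 67 − 55 = fret 12.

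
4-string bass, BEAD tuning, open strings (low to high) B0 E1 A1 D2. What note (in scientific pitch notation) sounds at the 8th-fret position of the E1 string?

Each fret is one semitone, so E1 + 8 = C2.

C2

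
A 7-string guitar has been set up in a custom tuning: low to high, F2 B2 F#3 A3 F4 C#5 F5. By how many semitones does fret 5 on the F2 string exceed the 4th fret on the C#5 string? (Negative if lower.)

F2 at fret 5 → A#2 (MIDI 46); C#5 at fret 4 → F5 (MIDI 77).
46 − 77 = -31, so the two pitches are 31 semitones apart.

-31 semitones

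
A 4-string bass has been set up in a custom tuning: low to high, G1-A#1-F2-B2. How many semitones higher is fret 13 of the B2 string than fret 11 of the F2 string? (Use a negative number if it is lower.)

8 semitones

B2 at fret 13 → C4 (MIDI 60); F2 at fret 11 → E3 (MIDI 52).
60 − 52 = 8, so the two pitches are 8 semitones apart.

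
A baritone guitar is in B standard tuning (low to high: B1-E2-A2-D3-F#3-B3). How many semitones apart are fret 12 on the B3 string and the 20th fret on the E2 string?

B3 at fret 12 → B4 (MIDI 71); E2 at fret 20 → C4 (MIDI 60).
71 − 60 = 11, so the two pitches are 11 semitones apart, with B4 the higher.

11 semitones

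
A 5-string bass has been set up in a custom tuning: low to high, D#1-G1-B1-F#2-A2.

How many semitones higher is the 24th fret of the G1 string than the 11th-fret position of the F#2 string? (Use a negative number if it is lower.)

G1 at fret 24 → G3 (MIDI 55); F#2 at fret 11 → F3 (MIDI 53).
55 − 53 = 2, so the two pitches are 2 semitones apart.

2 semitones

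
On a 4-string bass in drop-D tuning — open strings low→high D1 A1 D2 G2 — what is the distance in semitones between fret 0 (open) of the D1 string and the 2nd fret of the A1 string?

D1 at fret 0 → D1 (MIDI 26); A1 at fret 2 → B1 (MIDI 35).
26 − 35 = -9, so the two pitches are 9 semitones apart, with B1 the higher.

9 semitones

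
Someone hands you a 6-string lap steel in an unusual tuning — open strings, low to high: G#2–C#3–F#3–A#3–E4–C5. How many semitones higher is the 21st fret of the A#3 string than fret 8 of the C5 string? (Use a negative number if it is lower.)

A#3 at fret 21 → G5 (MIDI 79); C5 at fret 8 → G#5 (MIDI 80).
79 − 80 = -1, so the two pitches are 1 semitone apart.

-1 semitone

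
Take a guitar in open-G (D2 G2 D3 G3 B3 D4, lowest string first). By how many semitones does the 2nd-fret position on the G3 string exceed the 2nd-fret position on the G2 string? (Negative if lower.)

G3 at fret 2 → A3 (MIDI 57); G2 at fret 2 → A2 (MIDI 45).
57 − 45 = 12, so the two pitches are 12 semitones apart.

12 semitones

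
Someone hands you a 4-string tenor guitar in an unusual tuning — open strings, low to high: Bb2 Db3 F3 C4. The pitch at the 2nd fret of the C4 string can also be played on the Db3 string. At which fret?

Fret 2 on C4 is MIDI 60 + 2 = 62 (D4). On the Db3 string (open MIDI 49), that pitch is 62 − 49 = fret 13.

13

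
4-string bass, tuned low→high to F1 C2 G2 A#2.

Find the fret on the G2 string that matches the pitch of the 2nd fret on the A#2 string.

A#2 at fret 2 is A#2 + 2 semitones = C3.
The open G2 string is 3 semitones below the open A#2, so the same pitch on the G2 string lies at fret 2 + 3 = 5.

5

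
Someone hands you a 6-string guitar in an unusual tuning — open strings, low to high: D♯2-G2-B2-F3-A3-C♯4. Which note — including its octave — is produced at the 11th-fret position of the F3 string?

The open F3 string plus 11 semitones: F–F#–G–G#–…–D–D#–E.
The walk passes from B into C once, so the octave number goes from 3 to 4.

E4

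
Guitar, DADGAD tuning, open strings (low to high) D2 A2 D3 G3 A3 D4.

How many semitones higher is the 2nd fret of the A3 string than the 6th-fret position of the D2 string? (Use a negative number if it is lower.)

A3 at fret 2 → B3 (MIDI 59); D2 at fret 6 → G#2 (MIDI 44).
59 − 44 = 15, so the two pitches are 15 semitones apart.

15 semitones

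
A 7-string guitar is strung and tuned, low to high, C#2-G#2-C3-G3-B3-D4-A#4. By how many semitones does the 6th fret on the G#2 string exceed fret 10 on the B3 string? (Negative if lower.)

G#2 at fret 6 → D3 (MIDI 50); B3 at fret 10 → A4 (MIDI 69).
50 − 69 = -19, so the two pitches are 19 semitones apart.

-19 semitones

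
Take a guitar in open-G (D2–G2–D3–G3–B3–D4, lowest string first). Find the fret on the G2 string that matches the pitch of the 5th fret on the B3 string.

21

B3 at fret 5 is B3 + 5 semitones = E4.
The open G2 string is 16 semitones below the open B3, so the same pitch on the G2 string lies at fret 5 + 16 = 21.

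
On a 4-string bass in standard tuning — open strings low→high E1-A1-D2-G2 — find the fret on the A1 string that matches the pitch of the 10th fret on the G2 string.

20

Fret 10 on G2 is MIDI 43 + 10 = 53 (F3). On the A1 string (open MIDI 33), that pitch is 53 − 33 = fret 20.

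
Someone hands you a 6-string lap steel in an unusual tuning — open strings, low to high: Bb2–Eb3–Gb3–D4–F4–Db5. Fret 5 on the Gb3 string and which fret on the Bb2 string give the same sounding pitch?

Fret 5 on Gb3 is MIDI 54 + 5 = 59 (B3). On the Bb2 string (open MIDI 46), that pitch is 59 − 46 = fret 13.

13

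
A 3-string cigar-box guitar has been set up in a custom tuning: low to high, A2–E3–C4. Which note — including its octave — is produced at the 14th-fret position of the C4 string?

D5

Each fret is one semitone, so C4 + 14 = D5.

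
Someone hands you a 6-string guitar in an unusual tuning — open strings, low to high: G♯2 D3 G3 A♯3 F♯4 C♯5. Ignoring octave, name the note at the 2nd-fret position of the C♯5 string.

The open C♯5 string plus 2 semitones: C#–D–D#.

D♯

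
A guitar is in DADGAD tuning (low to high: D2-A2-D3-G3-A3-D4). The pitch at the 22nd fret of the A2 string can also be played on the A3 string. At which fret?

10

A2 at fret 22 is A2 + 22 semitones = G4.
The open A3 string is 12 semitones above the open A2, so the same pitch on the A3 string lies at fret 22 − 12 = 10.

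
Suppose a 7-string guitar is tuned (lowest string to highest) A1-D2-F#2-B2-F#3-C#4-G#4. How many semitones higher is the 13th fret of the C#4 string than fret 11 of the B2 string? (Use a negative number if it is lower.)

C#4 at fret 13 → D5 (MIDI 74); B2 at fret 11 → A#3 (MIDI 58).
74 − 58 = 16, so the two pitches are 16 semitones apart.

16 semitones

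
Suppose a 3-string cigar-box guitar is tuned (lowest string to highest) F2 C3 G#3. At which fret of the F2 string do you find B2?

B2 is 6 semitones above the open F2 (F–F#–G–G#–A–A#–B), so it sits at fret 6.

6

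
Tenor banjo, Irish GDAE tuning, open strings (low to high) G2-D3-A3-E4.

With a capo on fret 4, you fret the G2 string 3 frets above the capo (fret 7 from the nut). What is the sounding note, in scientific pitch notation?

D3

The capo raises the open G2 by 4 semitones to B2; fretting 3 more gives G2 + 4 + 3 = G2 + 7 semitones = D3.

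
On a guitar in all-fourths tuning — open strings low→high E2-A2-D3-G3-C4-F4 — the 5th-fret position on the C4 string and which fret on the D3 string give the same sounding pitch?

15

C4 at fret 5 is C4 + 5 semitones = F4.
The open D3 string is 10 semitones below the open C4, so the same pitch on the D3 string lies at fret 5 + 10 = 15.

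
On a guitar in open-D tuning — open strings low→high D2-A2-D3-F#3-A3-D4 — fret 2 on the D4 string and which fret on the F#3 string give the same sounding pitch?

D4 at fret 2 is D4 + 2 semitones = E4.
The open F#3 string is 8 semitones below the open D4, so the same pitch on the F#3 string lies at fret 2 + 8 = 10.

10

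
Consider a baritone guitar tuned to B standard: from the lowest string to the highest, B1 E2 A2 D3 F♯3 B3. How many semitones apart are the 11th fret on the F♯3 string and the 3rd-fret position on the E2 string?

F♯3 at fret 11 → F4 (MIDI 65); E2 at fret 3 → G2 (MIDI 43).
65 − 43 = 22, so the two pitches are 22 semitones apart, with F4 the higher.

22 semitones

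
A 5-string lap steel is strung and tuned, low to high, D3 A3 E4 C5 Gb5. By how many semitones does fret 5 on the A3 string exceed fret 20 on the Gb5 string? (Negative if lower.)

-36 semitones

A3 at fret 5 → D4 (MIDI 62); Gb5 at fret 20 → D7 (MIDI 98).
62 − 98 = -36, so the two pitches are 36 semitones apart.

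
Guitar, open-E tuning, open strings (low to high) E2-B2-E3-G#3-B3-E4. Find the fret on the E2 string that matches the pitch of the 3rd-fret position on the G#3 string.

Fret 3 on G#3 is MIDI 56 + 3 = 59 (B3). On the E2 string (open MIDI 40), that pitch is 59 − 40 = fret 19.

19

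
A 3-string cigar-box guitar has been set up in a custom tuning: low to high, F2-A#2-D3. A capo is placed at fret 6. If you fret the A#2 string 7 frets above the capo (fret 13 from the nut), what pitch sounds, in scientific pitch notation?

B3

The capo raises the open A#2 by 6 semitones to E3; fretting 7 more gives A#2 + 6 + 7 = A#2 + 13 semitones = B3.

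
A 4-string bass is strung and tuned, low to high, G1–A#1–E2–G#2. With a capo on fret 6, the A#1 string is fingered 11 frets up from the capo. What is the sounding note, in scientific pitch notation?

The capo raises the open A#1 by 6 semitones to E2; fretting 11 more gives A#1 + 6 + 11 = A#1 + 17 semitones = D#3.
(Also written Eb.)

D#3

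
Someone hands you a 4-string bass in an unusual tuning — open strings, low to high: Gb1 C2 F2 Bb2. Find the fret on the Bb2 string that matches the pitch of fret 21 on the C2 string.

11

Fret 21 on C2 is MIDI 36 + 21 = 57 (A3). On the Bb2 string (open MIDI 46), that pitch is 57 − 46 = fret 11.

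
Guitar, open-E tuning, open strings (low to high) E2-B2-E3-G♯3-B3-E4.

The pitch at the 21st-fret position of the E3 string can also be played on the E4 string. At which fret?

9

E3 at fret 21 is E3 + 21 semitones = C♯5.
The open E4 string is 12 semitones above the open E3, so the same pitch on the E4 string lies at fret 21 − 12 = 9.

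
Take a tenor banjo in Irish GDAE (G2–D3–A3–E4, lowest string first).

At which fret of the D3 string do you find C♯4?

C♯4 is 11 semitones above the open D3 (D–D#–E–F–…–B–C–C#), so it sits at fret 11.

11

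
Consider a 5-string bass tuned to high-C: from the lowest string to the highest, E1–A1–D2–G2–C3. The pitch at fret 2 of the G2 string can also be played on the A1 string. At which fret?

Fret 2 on G2 is MIDI 43 + 2 = 45 (A2). On the A1 string (open MIDI 33), that pitch is 45 − 33 = fret 12.

12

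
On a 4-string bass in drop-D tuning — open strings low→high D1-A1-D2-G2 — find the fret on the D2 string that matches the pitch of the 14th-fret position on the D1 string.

2

Fret 14 on D1 is MIDI 26 + 14 = 40 (E2). On the D2 string (open MIDI 38), that pitch is 40 − 38 = fret 2.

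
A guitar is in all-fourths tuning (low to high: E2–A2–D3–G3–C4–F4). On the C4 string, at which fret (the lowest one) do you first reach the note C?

From C4, count semitones up the chromatic scale until reaching C: C — 0 steps.

0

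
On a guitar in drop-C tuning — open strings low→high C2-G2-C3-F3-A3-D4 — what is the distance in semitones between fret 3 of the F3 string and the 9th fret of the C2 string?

11 semitones

F3 at fret 3 → G#3 (MIDI 56); C2 at fret 9 → A2 (MIDI 45).
56 − 45 = 11, so the two pitches are 11 semitones apart, with G#3 the higher.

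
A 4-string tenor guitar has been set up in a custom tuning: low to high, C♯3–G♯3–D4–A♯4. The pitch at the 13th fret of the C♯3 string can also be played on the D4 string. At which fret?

C♯3 at fret 13 is C♯3 + 13 semitones = D4.
The open D4 string is 13 semitones above the open C♯3, so the same pitch on the D4 string lies at fret 13 − 13 = 0.

0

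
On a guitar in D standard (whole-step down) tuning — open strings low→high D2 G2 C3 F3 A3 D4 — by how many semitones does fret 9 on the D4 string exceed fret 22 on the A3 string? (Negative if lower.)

D4 at fret 9 → B4 (MIDI 71); A3 at fret 22 → G5 (MIDI 79).
71 − 79 = -8, so the two pitches are 8 semitones apart.

-8 semitones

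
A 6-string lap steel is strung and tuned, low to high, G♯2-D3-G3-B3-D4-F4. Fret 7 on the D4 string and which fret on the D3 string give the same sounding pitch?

19

D4 at fret 7 is D4 + 7 semitones = A4.
The open D3 string is 12 semitones below the open D4, so the same pitch on the D3 string lies at fret 7 + 12 = 19.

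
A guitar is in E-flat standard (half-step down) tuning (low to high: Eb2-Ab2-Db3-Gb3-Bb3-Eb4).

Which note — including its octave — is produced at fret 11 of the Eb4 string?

D5

Eb4 is MIDI 63. Adding 11 gives 74, which is D5.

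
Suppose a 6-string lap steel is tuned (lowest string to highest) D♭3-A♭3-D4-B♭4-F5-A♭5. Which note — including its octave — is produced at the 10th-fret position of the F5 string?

E♭6

F5 is MIDI 77. Adding 10 gives 87, which is E♭6.
(Equivalently spelled D♯6.)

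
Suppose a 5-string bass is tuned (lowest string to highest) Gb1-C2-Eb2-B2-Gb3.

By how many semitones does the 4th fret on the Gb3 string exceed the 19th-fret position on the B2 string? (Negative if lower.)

-8 semitones

Gb3 at fret 4 → Bb3 (MIDI 58); B2 at fret 19 → Gb4 (MIDI 66).
58 − 66 = -8, so the two pitches are 8 semitones apart.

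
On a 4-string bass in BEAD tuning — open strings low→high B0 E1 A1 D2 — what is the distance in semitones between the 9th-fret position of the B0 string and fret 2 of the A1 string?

B0 at fret 9 → G#1 (MIDI 32); A1 at fret 2 → B1 (MIDI 35).
32 − 35 = -3, so the two pitches are 3 semitones apart, with B1 the higher.

3 semitones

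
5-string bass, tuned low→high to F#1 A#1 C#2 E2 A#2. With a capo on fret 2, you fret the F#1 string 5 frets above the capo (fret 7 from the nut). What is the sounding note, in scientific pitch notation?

The capo raises the open F#1 by 2 semitones to G#1; fretting 5 more gives F#1 + 2 + 5 = F#1 + 7 semitones = C#2.

C#2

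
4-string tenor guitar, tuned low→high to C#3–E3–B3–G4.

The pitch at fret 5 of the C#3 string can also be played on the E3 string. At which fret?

2

Fret 5 on C#3 is MIDI 49 + 5 = 54 (F#3). On the E3 string (open MIDI 52), that pitch is 54 − 52 = fret 2.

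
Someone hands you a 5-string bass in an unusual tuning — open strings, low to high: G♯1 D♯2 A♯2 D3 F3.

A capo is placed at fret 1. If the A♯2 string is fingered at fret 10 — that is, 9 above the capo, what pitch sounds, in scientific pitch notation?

The capo raises the open A♯2 by 1 semitone to B2; fretting 9 more gives A♯2 + 1 + 9 = A♯2 + 10 semitones = G♯3.
(Also written A♭.)

G♯3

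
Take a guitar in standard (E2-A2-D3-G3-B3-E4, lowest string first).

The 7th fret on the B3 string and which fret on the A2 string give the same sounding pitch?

21

Fret 7 on B3 is MIDI 59 + 7 = 66 (F#4). On the A2 string (open MIDI 45), that pitch is 66 − 45 = fret 21.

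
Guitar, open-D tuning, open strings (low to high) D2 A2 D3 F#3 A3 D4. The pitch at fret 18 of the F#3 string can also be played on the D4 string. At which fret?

10

F#3 at fret 18 is F#3 + 18 semitones = C5.
The open D4 string is 8 semitones above the open F#3, so the same pitch on the D4 string lies at fret 18 − 8 = 10.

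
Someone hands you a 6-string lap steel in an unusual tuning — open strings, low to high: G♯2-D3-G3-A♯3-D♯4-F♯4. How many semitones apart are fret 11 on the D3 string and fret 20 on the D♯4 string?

22 semitones

D3 at fret 11 → C♯4 (MIDI 61); D♯4 at fret 20 → B5 (MIDI 83).
61 − 83 = -22, so the two pitches are 22 semitones apart, with B5 the higher.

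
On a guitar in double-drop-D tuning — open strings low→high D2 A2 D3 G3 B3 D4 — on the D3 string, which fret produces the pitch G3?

G3 is 5 semitones above the open D3 (D–D#–E–F–F#–G), so it sits at fret 5.

5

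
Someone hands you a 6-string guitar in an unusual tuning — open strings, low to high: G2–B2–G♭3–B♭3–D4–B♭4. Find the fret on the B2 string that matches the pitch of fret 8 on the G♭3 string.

G♭3 at fret 8 is G♭3 + 8 semitones = D4.
The open B2 string is 7 semitones below the open G♭3, so the same pitch on the B2 string lies at fret 8 + 7 = 15.

15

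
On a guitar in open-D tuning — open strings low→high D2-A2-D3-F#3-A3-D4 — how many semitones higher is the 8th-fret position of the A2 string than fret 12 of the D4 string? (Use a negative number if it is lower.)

-21 semitones

A2 at fret 8 → F3 (MIDI 53); D4 at fret 12 → D5 (MIDI 74).
53 − 74 = -21, so the two pitches are 21 semitones apart.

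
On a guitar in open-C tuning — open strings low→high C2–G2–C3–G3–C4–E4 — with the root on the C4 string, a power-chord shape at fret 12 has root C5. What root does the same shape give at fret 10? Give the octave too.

A#4

Moving from fret 12 to fret 10 shifts the root by -2 semitones.
C5 down 2 semitones is A#4.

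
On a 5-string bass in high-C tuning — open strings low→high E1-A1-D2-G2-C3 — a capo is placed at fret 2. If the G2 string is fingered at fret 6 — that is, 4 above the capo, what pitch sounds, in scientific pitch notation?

The capo raises the open G2 by 2 semitones to A2; fretting 4 more gives G2 + 2 + 4 = G2 + 6 semitones = C#3.
(Also written Db.)

C#3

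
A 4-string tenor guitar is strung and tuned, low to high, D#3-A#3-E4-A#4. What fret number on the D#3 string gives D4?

D4 is 11 semitones above the open D#3 (D#–E–F–F#–…–C–C#–D), so it sits at fret 11.

11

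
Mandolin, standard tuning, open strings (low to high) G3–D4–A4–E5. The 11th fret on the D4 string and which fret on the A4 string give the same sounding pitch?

4

Fret 11 on D4 is MIDI 62 + 11 = 73 (C♯5). On the A4 string (open MIDI 69), that pitch is 73 − 69 = fret 4.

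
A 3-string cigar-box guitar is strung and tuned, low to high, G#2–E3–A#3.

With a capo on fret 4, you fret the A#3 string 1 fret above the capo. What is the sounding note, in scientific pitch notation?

The capo raises the open A#3 by 4 semitones to D4; fretting 1 more gives A#3 + 4 + 1 = A#3 + 5 semitones = D#4.
(Also written Eb.)

D#4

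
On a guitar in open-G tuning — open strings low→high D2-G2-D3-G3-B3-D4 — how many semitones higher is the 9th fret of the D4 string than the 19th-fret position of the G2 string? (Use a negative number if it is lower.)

9 semitones

D4 at fret 9 → B4 (MIDI 71); G2 at fret 19 → D4 (MIDI 62).
71 − 62 = 9, so the two pitches are 9 semitones apart.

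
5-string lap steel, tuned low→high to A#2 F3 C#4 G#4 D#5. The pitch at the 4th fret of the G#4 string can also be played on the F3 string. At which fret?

19

G#4 at fret 4 is G#4 + 4 semitones = C5.
The open F3 string is 15 semitones below the open G#4, so the same pitch on the F3 string lies at fret 4 + 15 = 19.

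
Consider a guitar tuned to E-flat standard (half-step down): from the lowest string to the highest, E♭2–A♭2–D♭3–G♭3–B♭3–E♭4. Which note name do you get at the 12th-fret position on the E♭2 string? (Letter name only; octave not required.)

Each fret is one semitone, so E♭2 + 12 = E♭.
(Equivalently spelled D♯.)

E♭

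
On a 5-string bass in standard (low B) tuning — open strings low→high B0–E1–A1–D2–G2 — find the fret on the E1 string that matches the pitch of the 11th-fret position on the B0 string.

6

B0 at fret 11 is B0 + 11 semitones = A♯1.
The open E1 string is 5 semitones above the open B0, so the same pitch on the E1 string lies at fret 11 − 5 = 6.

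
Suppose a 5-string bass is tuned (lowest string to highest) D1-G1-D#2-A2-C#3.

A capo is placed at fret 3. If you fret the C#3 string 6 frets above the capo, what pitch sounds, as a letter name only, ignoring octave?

A#

The capo raises the open C#3 by 3 semitones to E3; fretting 6 more gives C#3 + 3 + 6 = C#3 + 9 semitones, landing on A#.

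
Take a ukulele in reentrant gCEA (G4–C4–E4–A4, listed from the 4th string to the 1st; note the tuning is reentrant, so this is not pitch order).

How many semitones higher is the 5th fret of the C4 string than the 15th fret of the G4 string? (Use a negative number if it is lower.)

-17 semitones

C4 at fret 5 → F4 (MIDI 65); G4 at fret 15 → A♯5 (MIDI 82).
65 − 82 = -17, so the two pitches are 17 semitones apart.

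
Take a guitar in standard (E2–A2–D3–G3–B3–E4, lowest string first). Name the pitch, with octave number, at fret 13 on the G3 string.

G♯4

G3 is MIDI 55. Adding 13 gives 68, which is G♯4.
(Equivalently spelled A♭4.)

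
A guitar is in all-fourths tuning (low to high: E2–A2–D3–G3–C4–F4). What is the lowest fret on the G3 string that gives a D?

7

From G3, count semitones up the chromatic scale until reaching D: G–G#–A–A#–B–C–C#–D — 7 steps.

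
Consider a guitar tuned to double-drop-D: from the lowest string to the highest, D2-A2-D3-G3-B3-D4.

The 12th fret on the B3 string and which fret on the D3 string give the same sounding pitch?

21

Fret 12 on B3 is MIDI 59 + 12 = 71 (B4). On the D3 string (open MIDI 50), that pitch is 71 − 50 = fret 21.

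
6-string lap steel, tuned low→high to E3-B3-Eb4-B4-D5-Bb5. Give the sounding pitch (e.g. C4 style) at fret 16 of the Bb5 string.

D7

Bb5 is MIDI 82. Adding 16 gives 98, which is D7.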